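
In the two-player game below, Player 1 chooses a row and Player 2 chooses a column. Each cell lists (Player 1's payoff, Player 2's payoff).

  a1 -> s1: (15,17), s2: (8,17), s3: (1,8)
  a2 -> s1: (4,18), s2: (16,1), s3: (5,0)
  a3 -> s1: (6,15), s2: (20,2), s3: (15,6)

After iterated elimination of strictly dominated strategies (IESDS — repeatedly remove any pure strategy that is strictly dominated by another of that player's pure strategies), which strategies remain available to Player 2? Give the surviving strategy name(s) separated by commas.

Player 1's strategy a2 is strictly dominated by a3 (s1: 6>4, s2: 20>16, s3: 15>5) and is removed.
For Player 2, s1 strictly dominates s3 on the remaining rows (a1: 17>8, a3: 15>6); eliminate s3.
Among the remaining strategies, none is strictly dominated by another pure strategy of the same player, so the elimination stops.
Surviving strategies — Player 1: {a1, a3}; Player 2: {s1, s2}.

s1, s2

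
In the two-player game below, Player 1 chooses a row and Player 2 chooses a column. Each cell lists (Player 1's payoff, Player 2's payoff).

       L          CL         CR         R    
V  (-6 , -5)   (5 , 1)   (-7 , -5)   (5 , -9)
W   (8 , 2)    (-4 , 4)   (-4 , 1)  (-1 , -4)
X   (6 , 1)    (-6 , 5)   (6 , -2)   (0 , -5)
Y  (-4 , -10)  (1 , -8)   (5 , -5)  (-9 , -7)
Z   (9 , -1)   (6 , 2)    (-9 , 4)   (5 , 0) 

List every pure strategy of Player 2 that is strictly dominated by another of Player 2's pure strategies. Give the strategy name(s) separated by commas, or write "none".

L: dominated, since CL does at least as well everywhere (V: 1>-5, W: 4>2, X: 5>1, Y: -8>-10, Z: 2>-1).
CL: no other strategy beats it everywhere (L at V (1>-5); CR at V (1>-5); R at V (1>-9)).
CR: no other strategy beats it everywhere (L at V (-5=-5); CL at Y (-5>-8); R at V (-5>-9)).
R is strictly dominated by CR (V: -5>-9, W: 1>-4, X: -2>-5, Y: -5>-7, Z: 4>0).

L, R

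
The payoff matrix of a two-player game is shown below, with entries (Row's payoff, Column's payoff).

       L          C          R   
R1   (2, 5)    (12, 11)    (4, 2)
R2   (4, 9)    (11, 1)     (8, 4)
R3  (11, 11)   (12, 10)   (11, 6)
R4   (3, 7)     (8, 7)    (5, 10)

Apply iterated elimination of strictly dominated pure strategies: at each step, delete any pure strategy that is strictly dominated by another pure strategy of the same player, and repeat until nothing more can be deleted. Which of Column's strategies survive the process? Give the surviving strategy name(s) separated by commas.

L, C

For Row, R3 strictly dominates R2 on the remaining columns (L: 11>4, C: 12>11, R: 11>8); eliminate R2.
Row R4 is eliminated: R3 beats it against every remaining column (L: 11>3, C: 12>8, R: 11>5).
Column R is eliminated: L beats it against every remaining row (R1: 5>2, R3: 11>6).
Among the remaining strategies, none is strictly dominated by another pure strategy of the same player, so the elimination stops.
Surviving strategies — Row: {R1, R3}; Column: {L, C}.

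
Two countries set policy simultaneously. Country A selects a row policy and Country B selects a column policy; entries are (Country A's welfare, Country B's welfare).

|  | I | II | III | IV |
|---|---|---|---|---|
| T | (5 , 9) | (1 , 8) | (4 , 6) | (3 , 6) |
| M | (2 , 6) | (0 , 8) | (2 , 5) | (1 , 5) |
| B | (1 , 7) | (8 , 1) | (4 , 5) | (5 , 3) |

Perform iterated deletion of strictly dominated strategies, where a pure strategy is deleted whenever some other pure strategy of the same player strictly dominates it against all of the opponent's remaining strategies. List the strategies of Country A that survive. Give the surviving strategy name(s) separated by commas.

Country A's strategy M is strictly dominated by T (I: 5>2, II: 1>0, III: 4>2, IV: 3>1) and is removed.
Country B's strategy II is strictly dominated by I (T: 9>8, B: 7>1) and is removed.
Column III is eliminated: I beats it against every remaining row (T: 9>6, B: 7>5).
Column IV is eliminated: I beats it against every remaining row (T: 9>6, B: 7>3).
For Country A, T strictly dominates B on the remaining columns (I: 5>1); eliminate B.
Among the remaining strategies, none is strictly dominated by another pure strategy of the same player, so the elimination stops.
Surviving strategies — Country A: {T}; Country B: {I}.

T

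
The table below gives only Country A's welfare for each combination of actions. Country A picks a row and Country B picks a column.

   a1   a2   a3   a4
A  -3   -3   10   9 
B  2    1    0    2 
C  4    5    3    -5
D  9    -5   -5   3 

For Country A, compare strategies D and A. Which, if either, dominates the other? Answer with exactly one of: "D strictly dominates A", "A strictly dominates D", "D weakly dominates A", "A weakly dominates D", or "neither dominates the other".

Compare D to A across every action of Country B: a1: 9>-3, a2: -5<-3, a3: -5<10, a4: 3<9.
D does better at a1 but worse at a2, a3, a4; neither strategy dominates the other.

neither dominates the other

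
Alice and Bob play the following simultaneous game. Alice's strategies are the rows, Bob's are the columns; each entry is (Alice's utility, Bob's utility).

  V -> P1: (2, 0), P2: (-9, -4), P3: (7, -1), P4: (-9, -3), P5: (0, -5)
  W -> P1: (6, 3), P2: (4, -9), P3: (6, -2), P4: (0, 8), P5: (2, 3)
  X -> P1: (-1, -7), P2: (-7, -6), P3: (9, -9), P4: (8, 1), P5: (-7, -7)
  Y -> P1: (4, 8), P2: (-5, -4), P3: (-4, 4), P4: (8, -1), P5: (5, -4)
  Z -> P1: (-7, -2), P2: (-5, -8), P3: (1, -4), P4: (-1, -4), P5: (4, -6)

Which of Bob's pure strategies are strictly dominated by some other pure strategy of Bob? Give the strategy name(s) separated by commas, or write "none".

P1: no other strategy beats it everywhere (P2 at V (0>-4); P3 at V (0>-1); P4 at V (0>-3); P5 at V (0>-5)).
P2: dominated, since P4 does at least as well everywhere (V: -3>-4, W: 8>-9, X: 1>-6, Y: -1>-4, Z: -4>-8).
P1 strictly dominates P3 — V: 0>-1, W: 3>-2, X: -7>-9, Y: 8>4, Z: -2>-4.
P4 is not dominated — it holds its own against P1 at W (8>3); P2 at V (-3>-4); P3 at W (8>-2); P5 at V (-3>-5).
P5: dominated, since P4 does at least as well everywhere (V: -3>-5, W: 8>3, X: 1>-7, Y: -1>-4, Z: -4>-6).

P2, P3, P5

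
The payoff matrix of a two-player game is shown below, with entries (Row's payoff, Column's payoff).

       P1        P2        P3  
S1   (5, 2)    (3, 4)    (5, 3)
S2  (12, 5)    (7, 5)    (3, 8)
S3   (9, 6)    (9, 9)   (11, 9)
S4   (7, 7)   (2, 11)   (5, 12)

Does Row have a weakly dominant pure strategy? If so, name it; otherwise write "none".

S1 fails to dominate S2 at P1 (5<12).
S2 fails to dominate S1 at P3 (3<5).
S3 fails to dominate S2 at P1 (9<12).
S4 fails to dominate S1 at P2 (2<3).
No single strategy dominates all the others.

none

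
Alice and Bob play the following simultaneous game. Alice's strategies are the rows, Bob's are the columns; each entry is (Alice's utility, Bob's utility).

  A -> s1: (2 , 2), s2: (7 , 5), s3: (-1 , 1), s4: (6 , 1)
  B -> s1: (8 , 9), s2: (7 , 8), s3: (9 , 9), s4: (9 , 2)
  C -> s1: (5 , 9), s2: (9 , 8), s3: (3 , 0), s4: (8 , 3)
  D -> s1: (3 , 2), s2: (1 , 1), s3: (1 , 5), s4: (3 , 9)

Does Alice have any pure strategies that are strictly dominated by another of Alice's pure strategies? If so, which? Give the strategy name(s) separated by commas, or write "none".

A, D

A: dominated, since C does at least as well everywhere (s1: 5>2, s2: 9>7, s3: 3>-1, s4: 8>6).
Nothing dominates B: A at s1 (8>2); C at s1 (8>5); D at s1 (8>3).
Nothing dominates C: A at s1 (5>2); B at s2 (9>7); D at s1 (5>3).
D is strictly dominated by B (s1: 8>3, s2: 7>1, s3: 9>1, s4: 9>3).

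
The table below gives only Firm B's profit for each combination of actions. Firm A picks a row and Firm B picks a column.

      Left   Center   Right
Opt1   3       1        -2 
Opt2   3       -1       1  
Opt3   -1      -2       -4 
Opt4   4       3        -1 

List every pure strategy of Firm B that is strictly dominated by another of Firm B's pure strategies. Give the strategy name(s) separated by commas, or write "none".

Nothing dominates Left: Center at Opt1 (3>1); Right at Opt1 (3>-2).
Left strictly dominates Center — Opt1: 3>1, Opt2: 3>-1, Opt3: -1>-2, Opt4: 4>3.
Right: dominated, since Left does at least as well everywhere (Opt1: 3>-2, Opt2: 3>1, Opt3: -1>-4, Opt4: 4>-1).

Center, Right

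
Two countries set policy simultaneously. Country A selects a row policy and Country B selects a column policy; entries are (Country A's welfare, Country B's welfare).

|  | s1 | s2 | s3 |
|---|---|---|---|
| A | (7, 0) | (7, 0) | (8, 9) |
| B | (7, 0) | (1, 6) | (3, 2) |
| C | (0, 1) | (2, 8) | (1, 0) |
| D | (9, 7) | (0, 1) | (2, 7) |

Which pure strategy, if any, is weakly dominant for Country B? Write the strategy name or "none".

none

s1 fails to dominate s2 at B (0<6).
s2 fails to dominate s1 at D (1<7).
s3 fails to dominate s1 at C (0<1).
No single strategy dominates all the others.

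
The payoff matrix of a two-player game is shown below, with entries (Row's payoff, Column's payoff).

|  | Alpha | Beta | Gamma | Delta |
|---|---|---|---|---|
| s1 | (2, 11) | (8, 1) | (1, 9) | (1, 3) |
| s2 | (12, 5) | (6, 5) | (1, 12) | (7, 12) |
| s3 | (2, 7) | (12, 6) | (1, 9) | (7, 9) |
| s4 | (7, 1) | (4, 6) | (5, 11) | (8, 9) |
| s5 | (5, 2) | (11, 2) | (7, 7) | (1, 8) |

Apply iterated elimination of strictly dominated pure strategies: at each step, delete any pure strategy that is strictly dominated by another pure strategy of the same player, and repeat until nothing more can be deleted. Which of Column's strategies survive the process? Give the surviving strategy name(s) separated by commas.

Gamma, Delta

For Column, Gamma strictly dominates Beta on the remaining rows (s1: 9>1, s2: 12>5, s3: 9>6, s4: 11>6, s5: 7>2); eliminate Beta.
Row s1 is eliminated: s4 beats it against every remaining column (Alpha: 7>2, Gamma: 5>1, Delta: 8>1).
Row s3 is eliminated: s4 beats it against every remaining column (Alpha: 7>2, Gamma: 5>1, Delta: 8>7).
For Column, Gamma strictly dominates Alpha on the remaining rows (s2: 12>5, s4: 11>1, s5: 7>2); eliminate Alpha.
Row's strategy s2 is strictly dominated by s4 (Gamma: 5>1, Delta: 8>7) and is removed.
Among the remaining strategies, none is strictly dominated by another pure strategy of the same player, so the elimination stops.
Surviving strategies — Row: {s4, s5}; Column: {Gamma, Delta}.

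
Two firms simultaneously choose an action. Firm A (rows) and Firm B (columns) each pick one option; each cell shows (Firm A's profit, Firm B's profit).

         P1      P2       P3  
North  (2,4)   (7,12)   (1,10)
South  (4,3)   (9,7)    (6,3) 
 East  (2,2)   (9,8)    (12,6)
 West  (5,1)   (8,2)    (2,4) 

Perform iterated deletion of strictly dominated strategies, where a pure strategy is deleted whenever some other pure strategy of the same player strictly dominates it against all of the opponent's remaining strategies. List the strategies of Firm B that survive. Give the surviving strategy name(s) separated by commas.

Firm A's strategy North is strictly dominated by South (P1: 4>2, P2: 9>7, P3: 6>1) and is removed.
For Firm B, P2 strictly dominates P1 on the remaining rows (South: 7>3, East: 8>2, West: 2>1); eliminate P1.
For Firm A, South strictly dominates West on the remaining columns (P2: 9>8, P3: 6>2); eliminate West.
Firm B's strategy P3 is strictly dominated by P2 (South: 7>3, East: 8>6) and is removed.
Among the remaining strategies, none is strictly dominated by another pure strategy of the same player, so the elimination stops.
Surviving strategies — Firm A: {South, East}; Firm B: {P2}.

P2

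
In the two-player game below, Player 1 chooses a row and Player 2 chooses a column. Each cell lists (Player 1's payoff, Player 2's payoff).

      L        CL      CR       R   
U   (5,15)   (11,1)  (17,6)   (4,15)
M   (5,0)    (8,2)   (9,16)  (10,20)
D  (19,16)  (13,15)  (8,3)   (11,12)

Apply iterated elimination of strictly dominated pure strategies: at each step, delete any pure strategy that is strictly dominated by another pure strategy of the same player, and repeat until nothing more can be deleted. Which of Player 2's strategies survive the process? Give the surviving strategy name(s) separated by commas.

L

Column CR is eliminated: R beats it against every remaining row (U: 15>6, M: 20>16, D: 12>3).
For Player 1, D strictly dominates U on the remaining columns (L: 19>5, CL: 13>11, R: 11>4); eliminate U.
Row M is eliminated: D beats it against every remaining column (L: 19>5, CL: 13>8, R: 11>10).
Player 2's strategy CL is strictly dominated by L (D: 16>15) and is removed.
Column R is eliminated: L beats it against every remaining row (D: 16>12).
Among the remaining strategies, none is strictly dominated by another pure strategy of the same player, so the elimination stops.
Surviving strategies — Player 1: {D}; Player 2: {L}.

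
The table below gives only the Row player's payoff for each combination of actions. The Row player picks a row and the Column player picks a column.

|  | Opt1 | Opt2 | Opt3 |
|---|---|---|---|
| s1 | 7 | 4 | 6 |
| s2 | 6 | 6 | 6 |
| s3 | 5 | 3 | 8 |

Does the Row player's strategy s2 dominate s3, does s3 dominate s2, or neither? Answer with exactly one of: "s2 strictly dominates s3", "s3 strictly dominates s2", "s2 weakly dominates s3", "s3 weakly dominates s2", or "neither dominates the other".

neither dominates the other

Compare s2 to s3 across each opponent action: Opt1: 6>5, Opt2: 6>3, Opt3: 6<8.
s2 does better at Opt1, Opt2 but worse at Opt3; neither strategy dominates the other.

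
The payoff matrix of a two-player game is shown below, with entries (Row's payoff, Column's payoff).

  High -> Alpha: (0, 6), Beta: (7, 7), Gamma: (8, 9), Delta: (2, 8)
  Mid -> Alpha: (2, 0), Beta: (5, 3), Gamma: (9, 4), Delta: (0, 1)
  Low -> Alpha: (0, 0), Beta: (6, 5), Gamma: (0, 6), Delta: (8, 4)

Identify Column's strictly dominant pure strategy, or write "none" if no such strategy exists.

Gamma vs Alpha: High: 9>6, Mid: 4>0, Low: 6>0.
Gamma vs Beta: High: 9>7, Mid: 4>3, Low: 6>5.
Gamma vs Delta: High: 9>8, Mid: 4>1, Low: 6>4.
Gamma strictly beats every other strategy against every opponent action, so it is strictly dominant.

Gamma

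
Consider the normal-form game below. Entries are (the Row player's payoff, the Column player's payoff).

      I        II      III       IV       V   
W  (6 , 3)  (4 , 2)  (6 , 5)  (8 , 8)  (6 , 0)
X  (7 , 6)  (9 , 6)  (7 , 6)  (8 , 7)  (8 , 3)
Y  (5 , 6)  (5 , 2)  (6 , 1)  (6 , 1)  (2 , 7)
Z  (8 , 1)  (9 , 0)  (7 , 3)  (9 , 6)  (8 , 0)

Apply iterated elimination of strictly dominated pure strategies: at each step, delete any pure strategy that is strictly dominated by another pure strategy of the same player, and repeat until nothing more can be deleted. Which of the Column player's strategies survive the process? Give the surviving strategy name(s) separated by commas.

For the Row player, Z strictly dominates W on the remaining columns (I: 8>6, II: 9>4, III: 7>6, IV: 9>8, V: 8>6); eliminate W.
The Row player's strategy Y is strictly dominated by X (I: 7>5, II: 9>5, III: 7>6, IV: 8>6, V: 8>2) and is removed.
For the Column player, IV strictly dominates I on the remaining rows (X: 7>6, Z: 6>1); eliminate I.
The Column player's strategy II is strictly dominated by IV (X: 7>6, Z: 6>0) and is removed.
Column III is eliminated: IV beats it against every remaining row (X: 7>6, Z: 6>3).
Column V is eliminated: IV beats it against every remaining row (X: 7>3, Z: 6>0).
For the Row player, Z strictly dominates X on the remaining columns (IV: 9>8); eliminate X.
Among the remaining strategies, none is strictly dominated by another pure strategy of the same player, so the elimination stops.
Surviving strategies — the Row player: {Z}; the Column player: {IV}.

IV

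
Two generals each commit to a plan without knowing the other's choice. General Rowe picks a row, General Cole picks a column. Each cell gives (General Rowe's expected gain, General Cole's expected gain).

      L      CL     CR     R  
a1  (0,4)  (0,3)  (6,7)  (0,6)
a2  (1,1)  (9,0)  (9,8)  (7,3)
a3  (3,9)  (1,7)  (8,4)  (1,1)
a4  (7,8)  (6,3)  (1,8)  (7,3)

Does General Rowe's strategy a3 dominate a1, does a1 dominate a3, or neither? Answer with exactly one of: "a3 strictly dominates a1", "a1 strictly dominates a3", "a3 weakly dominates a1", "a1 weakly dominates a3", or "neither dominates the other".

Compare a3 to a1 across every action of General Cole: L: 3>0, CL: 1>0, CR: 8>6, R: 1>0.
Every comparison favours a3, so a3 strictly dominates a1.

a3 strictly dominates a1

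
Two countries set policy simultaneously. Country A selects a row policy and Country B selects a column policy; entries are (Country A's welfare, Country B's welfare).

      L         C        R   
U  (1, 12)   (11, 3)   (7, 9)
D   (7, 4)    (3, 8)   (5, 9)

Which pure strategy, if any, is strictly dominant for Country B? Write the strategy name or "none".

none

L fails to dominate C at D (4<8).
C fails to dominate L at U (3<12).
R fails to dominate L at U (9<12).
No single strategy dominates all the others.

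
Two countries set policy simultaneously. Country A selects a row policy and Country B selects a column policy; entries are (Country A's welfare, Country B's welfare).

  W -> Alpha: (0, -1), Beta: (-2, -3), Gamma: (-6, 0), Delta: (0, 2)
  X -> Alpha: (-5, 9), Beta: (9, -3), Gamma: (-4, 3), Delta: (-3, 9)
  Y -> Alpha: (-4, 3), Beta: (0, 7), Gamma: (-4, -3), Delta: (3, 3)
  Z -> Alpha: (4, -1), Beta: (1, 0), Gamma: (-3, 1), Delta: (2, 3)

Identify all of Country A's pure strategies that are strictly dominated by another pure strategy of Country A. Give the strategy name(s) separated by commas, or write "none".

Z strictly dominates W — Alpha: 4>0, Beta: 1>-2, Gamma: -3>-6, Delta: 2>0.
X is not dominated — it holds its own against W at Beta (9>-2); Y at Beta (9>0); Z at Beta (9>1).
Nothing dominates Y: W at Beta (0>-2); X at Alpha (-4>-5); Z at Delta (3>2).
Z is not dominated — it holds its own against W at Alpha (4>0); X at Alpha (4>-5); Y at Alpha (4>-4).

W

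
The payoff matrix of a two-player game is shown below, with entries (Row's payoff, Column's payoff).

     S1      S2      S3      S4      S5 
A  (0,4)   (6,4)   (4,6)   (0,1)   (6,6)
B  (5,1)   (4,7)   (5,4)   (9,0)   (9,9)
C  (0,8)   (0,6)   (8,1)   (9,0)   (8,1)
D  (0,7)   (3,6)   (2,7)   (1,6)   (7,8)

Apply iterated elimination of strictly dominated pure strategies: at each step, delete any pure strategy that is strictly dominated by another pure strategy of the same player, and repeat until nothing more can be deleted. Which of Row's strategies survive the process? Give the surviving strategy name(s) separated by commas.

Row's strategy D is strictly dominated by B (S1: 5>0, S2: 4>3, S3: 5>2, S4: 9>1, S5: 9>7) and is removed.
Column's strategy S4 is strictly dominated by S1 (A: 4>1, B: 1>0, C: 8>0) and is removed.
Among the remaining strategies, none is strictly dominated by another pure strategy of the same player, so the elimination stops.
Surviving strategies — Row: {A, B, C}; Column: {S1, S2, S3, S5}.

A, B, C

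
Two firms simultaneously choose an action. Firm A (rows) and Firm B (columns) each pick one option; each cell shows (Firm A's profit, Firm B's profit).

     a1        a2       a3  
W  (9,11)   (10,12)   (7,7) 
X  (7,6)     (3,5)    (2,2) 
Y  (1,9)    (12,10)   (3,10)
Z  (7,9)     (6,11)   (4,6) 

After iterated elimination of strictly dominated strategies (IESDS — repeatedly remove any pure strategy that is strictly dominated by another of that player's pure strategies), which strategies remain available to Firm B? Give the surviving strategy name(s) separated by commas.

a2, a3

Row X is eliminated: W beats it against every remaining column (a1: 9>7, a2: 10>3, a3: 7>2).
Row Z is eliminated: W beats it against every remaining column (a1: 9>7, a2: 10>6, a3: 7>4).
Column a1 is eliminated: a2 beats it against every remaining row (W: 12>11, Y: 10>9).
Among the remaining strategies, none is strictly dominated by another pure strategy of the same player, so the elimination stops.
Surviving strategies — Firm A: {W, Y}; Firm B: {a2, a3}.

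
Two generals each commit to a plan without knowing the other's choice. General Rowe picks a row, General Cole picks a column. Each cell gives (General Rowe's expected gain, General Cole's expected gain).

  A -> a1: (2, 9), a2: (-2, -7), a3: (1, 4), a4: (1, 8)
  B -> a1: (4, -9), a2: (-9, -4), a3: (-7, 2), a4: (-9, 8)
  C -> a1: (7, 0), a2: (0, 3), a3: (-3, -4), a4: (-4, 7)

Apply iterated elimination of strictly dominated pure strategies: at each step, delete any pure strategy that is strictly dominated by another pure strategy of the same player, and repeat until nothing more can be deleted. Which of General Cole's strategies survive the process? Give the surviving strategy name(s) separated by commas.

a1, a4

General Rowe's strategy B is strictly dominated by C (a1: 7>4, a2: 0>-9, a3: -3>-7, a4: -4>-9) and is removed.
Column a2 is eliminated: a4 beats it against every remaining row (A: 8>-7, C: 7>3).
For General Cole, a1 strictly dominates a3 on the remaining rows (A: 9>4, C: 0>-4); eliminate a3.
Among the remaining strategies, none is strictly dominated by another pure strategy of the same player, so the elimination stops.
Surviving strategies — General Rowe: {A, C}; General Cole: {a1, a4}.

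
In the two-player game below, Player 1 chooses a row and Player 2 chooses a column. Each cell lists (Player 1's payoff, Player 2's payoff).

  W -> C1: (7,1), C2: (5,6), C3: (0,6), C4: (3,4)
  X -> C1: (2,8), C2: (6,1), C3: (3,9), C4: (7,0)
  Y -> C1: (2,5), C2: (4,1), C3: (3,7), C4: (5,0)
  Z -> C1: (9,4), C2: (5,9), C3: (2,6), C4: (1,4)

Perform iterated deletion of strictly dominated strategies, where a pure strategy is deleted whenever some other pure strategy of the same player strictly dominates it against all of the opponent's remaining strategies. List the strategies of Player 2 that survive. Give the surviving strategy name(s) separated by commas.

Column C1 is eliminated: C3 beats it against every remaining row (W: 6>1, X: 9>8, Y: 7>5, Z: 6>4).
Row W is eliminated: X beats it against every remaining column (C2: 6>5, C3: 3>0, C4: 7>3).
Row Z is eliminated: X beats it against every remaining column (C2: 6>5, C3: 3>2, C4: 7>1).
For Player 2, C3 strictly dominates C2 on the remaining rows (X: 9>1, Y: 7>1); eliminate C2.
For Player 2, C3 strictly dominates C4 on the remaining rows (X: 9>0, Y: 7>0); eliminate C4.
Among the remaining strategies, none is strictly dominated by another pure strategy of the same player, so the elimination stops.
Surviving strategies — Player 1: {X, Y}; Player 2: {C3}.

C3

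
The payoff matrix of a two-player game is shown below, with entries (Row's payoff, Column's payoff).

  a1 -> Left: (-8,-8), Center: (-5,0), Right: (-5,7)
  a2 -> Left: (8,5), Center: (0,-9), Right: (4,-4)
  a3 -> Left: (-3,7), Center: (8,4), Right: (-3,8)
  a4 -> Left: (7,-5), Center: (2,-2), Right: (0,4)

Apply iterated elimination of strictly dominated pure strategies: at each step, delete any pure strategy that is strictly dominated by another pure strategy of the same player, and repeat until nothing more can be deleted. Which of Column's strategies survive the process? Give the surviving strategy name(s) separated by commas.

Row's strategy a1 is strictly dominated by a2 (Left: 8>-8, Center: 0>-5, Right: 4>-5) and is removed.
Column's strategy Center is strictly dominated by Right (a2: -4>-9, a3: 8>4, a4: 4>-2) and is removed.
Row a3 is eliminated: a2 beats it against every remaining column (Left: 8>-3, Right: 4>-3).
Row a4 is eliminated: a2 beats it against every remaining column (Left: 8>7, Right: 4>0).
Column's strategy Right is strictly dominated by Left (a2: 5>-4) and is removed.
Among the remaining strategies, none is strictly dominated by another pure strategy of the same player, so the elimination stops.
Surviving strategies — Row: {a2}; Column: {Left}.

Left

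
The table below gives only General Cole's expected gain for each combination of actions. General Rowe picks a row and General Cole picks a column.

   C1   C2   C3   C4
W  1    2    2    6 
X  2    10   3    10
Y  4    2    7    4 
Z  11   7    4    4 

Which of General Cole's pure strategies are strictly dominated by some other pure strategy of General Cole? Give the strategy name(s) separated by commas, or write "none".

none

Nothing dominates C1: C2 at Y (4>2); C3 at Z (11>4); C4 at Y (4=4).
C2: no other strategy beats it everywhere (C1 at W (2>1); C3 at W (2=2); C4 at X (10=10)).
C3 is not dominated — it holds its own against C1 at W (2>1); C2 at W (2=2); C4 at Y (7>4).
C4: no other strategy beats it everywhere (C1 at W (6>1); C2 at W (6>2); C3 at W (6>2)).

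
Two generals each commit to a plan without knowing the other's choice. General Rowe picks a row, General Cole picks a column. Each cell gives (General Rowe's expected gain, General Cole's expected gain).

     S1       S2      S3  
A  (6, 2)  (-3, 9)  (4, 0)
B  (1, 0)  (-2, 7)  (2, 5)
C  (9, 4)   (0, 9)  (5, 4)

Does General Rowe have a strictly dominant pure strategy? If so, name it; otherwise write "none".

C

C vs A: S1: 9>6, S2: 0>-3, S3: 5>4.
C vs B: S1: 9>1, S2: 0>-2, S3: 5>2.
C strictly beats every other strategy against every opponent action, so it is strictly dominant.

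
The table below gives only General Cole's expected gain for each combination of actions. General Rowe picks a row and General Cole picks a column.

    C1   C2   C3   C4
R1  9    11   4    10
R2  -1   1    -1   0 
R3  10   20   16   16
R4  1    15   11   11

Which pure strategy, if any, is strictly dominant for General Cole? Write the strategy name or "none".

C2

C2 vs C1: R1: 11>9, R2: 1>-1, R3: 20>10, R4: 15>1.
C2 vs C3: R1: 11>4, R2: 1>-1, R3: 20>16, R4: 15>11.
C2 vs C4: R1: 11>10, R2: 1>0, R3: 20>16, R4: 15>11.
C2 strictly beats every other strategy against every opponent action, so it is strictly dominant.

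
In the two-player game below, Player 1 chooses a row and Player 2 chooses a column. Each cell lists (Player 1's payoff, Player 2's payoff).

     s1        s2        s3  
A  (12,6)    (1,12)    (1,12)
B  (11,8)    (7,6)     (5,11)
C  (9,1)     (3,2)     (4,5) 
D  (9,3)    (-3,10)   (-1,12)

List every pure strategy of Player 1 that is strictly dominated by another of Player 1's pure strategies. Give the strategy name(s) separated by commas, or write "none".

A is not dominated — it holds its own against B at s1 (12>11); C at s1 (12>9); D at s1 (12>9).
B: no other strategy beats it everywhere (A at s2 (7>1); C at s1 (11>9); D at s1 (11>9)).
C is strictly dominated by B (s1: 11>9, s2: 7>3, s3: 5>4).
D: dominated, since A does at least as well everywhere (s1: 12>9, s2: 1>-3, s3: 1>-1).

C, D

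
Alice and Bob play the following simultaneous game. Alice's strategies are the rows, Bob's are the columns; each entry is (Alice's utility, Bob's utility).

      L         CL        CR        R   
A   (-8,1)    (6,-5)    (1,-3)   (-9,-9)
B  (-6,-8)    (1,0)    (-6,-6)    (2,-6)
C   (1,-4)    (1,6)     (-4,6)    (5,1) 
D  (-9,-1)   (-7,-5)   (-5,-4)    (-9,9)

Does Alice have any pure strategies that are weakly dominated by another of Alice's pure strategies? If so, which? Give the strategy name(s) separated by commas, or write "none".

A: no other strategy beats it everywhere (B at CL (6>1); C at CL (6>1); D at L (-8>-9)).
B is weakly dominated by C (L: 1>-6, CL: 1=1, CR: -4>-6, R: 5>2).
Nothing dominates C: A at L (1>-8); B at L (1>-6); D at L (1>-9).
D: dominated, since A does at least as well everywhere (L: -8>-9, CL: 6>-7, CR: 1>-5, R: -9=-9).

B, D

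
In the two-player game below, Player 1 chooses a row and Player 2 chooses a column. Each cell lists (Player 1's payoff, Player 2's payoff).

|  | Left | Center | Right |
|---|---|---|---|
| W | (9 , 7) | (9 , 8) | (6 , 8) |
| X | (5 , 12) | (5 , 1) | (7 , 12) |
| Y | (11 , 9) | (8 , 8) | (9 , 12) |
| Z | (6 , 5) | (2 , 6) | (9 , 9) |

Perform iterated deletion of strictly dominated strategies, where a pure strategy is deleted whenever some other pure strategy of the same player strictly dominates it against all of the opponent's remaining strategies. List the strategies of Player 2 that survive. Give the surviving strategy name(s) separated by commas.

Center, Right

Player 1's strategy X is strictly dominated by Y (Left: 11>5, Center: 8>5, Right: 9>7) and is removed.
For Player 2, Right strictly dominates Left on the remaining rows (W: 8>7, Y: 12>9, Z: 9>5); eliminate Left.
Among the remaining strategies, none is strictly dominated by another pure strategy of the same player, so the elimination stops.
Surviving strategies — Player 1: {W, Y, Z}; Player 2: {Center, Right}.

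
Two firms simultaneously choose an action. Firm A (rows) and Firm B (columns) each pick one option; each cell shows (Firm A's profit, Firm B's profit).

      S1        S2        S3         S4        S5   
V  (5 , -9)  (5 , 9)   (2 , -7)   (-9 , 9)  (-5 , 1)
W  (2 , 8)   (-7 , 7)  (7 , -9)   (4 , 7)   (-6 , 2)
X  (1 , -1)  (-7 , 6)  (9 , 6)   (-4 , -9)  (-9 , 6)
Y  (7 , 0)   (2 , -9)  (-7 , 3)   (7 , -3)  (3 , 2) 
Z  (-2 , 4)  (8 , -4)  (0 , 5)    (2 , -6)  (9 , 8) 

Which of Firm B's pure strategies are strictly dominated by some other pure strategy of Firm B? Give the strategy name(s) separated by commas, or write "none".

none

S1 is not dominated — it holds its own against S2 at W (8>7); S3 at W (8>-9); S4 at W (8>7); S5 at W (8>2).
S2 is not dominated — it holds its own against S1 at V (9>-9); S3 at V (9>-7); S4 at V (9=9); S5 at V (9>1).
Nothing dominates S3: S1 at V (-7>-9); S2 at X (6=6); S4 at X (6>-9); S5 at X (6=6).
S4 is not dominated — it holds its own against S1 at V (9>-9); S2 at V (9=9); S3 at V (9>-7); S5 at V (9>1).
S5: no other strategy beats it everywhere (S1 at V (1>-9); S2 at X (6=6); S3 at V (1>-7); S4 at X (6>-9)).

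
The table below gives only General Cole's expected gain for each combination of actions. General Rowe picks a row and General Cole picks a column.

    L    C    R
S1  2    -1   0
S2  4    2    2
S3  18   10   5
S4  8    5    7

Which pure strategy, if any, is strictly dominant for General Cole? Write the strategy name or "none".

L vs C: S1: 2>-1, S2: 4>2, S3: 18>10, S4: 8>5.
L vs R: S1: 2>0, S2: 4>2, S3: 18>5, S4: 8>7.
L strictly beats every other strategy against every opponent action, so it is strictly dominant.

L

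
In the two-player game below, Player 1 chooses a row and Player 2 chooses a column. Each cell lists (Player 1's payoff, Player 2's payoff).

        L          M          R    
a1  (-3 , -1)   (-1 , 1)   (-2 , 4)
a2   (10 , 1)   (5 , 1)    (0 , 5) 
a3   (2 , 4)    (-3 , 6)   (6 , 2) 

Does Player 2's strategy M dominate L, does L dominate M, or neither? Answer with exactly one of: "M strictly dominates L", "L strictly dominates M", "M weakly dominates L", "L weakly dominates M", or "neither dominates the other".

M's payoffs vs L's, by Player 1's action — a1: 1>-1, a2: 1=1, a3: 6>4.
M is at least as good everywhere and strictly better somewhere (tied only at a2), so M weakly but not strictly dominates L.

M weakly dominates L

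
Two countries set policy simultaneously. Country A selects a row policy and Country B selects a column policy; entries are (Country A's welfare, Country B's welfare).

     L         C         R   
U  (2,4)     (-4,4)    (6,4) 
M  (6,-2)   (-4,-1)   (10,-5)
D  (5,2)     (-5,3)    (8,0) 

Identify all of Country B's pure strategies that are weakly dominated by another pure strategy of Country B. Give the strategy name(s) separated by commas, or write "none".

L, R

L: dominated, since C does at least as well everywhere (U: 4=4, M: -1>-2, D: 3>2).
Nothing dominates C: L at M (-1>-2); R at M (-1>-5).
R is weakly dominated by L (U: 4=4, M: -2>-5, D: 2>0).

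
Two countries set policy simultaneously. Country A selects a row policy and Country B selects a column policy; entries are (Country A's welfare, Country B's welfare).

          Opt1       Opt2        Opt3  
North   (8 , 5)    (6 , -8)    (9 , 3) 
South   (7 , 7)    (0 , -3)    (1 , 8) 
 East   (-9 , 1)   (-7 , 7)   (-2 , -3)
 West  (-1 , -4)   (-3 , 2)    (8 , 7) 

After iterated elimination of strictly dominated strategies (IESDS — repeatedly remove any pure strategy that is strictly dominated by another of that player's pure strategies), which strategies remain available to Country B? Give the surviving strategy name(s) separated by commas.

For Country A, North strictly dominates South on the remaining columns (Opt1: 8>7, Opt2: 6>0, Opt3: 9>1); eliminate South.
For Country A, North strictly dominates East on the remaining columns (Opt1: 8>-9, Opt2: 6>-7, Opt3: 9>-2); eliminate East.
For Country A, North strictly dominates West on the remaining columns (Opt1: 8>-1, Opt2: 6>-3, Opt3: 9>8); eliminate West.
For Country B, Opt1 strictly dominates Opt2 on the remaining rows (North: 5>-8); eliminate Opt2.
Column Opt3 is eliminated: Opt1 beats it against every remaining row (North: 5>3).
Among the remaining strategies, none is strictly dominated by another pure strategy of the same player, so the elimination stops.
Surviving strategies — Country A: {North}; Country B: {Opt1}.

Opt1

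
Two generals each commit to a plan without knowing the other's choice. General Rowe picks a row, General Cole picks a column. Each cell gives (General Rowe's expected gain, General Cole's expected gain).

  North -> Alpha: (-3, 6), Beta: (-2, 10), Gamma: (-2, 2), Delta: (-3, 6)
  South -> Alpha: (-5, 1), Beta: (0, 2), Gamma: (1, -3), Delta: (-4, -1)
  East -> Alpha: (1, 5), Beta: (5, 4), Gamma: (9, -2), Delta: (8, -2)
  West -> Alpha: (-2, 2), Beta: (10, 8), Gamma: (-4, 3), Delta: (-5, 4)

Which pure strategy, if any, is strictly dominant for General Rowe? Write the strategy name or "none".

none

North fails to dominate South at Beta (-2<0).
South fails to dominate North at Alpha (-5<-3).
East fails to dominate West at Beta (5<10).
West fails to dominate North at Gamma (-4<-2).
No single strategy dominates all the others.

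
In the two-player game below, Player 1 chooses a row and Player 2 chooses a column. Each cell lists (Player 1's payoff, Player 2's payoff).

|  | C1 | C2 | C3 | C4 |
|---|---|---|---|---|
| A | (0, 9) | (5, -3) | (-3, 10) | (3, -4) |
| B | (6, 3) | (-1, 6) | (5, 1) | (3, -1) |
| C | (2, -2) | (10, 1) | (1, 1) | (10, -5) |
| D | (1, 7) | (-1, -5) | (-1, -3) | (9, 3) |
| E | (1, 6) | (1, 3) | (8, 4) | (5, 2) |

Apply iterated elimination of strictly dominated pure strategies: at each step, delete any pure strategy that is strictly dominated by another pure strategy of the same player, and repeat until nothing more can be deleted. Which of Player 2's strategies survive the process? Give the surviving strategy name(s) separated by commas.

Row A is eliminated: C beats it against every remaining column (C1: 2>0, C2: 10>5, C3: 1>-3, C4: 10>3).
Player 1's strategy D is strictly dominated by C (C1: 2>1, C2: 10>-1, C3: 1>-1, C4: 10>9) and is removed.
Player 2's strategy C4 is strictly dominated by C1 (B: 3>-1, C: -2>-5, E: 6>2) and is removed.
Among the remaining strategies, none is strictly dominated by another pure strategy of the same player, so the elimination stops.
Surviving strategies — Player 1: {B, C, E}; Player 2: {C1, C2, C3}.

C1, C2, C3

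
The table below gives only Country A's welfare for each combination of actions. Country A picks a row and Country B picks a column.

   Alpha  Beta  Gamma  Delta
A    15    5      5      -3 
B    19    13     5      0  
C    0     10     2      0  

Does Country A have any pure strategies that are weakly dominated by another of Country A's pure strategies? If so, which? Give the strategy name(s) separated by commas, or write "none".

A: dominated, since B does at least as well everywhere (Alpha: 19>15, Beta: 13>5, Gamma: 5=5, Delta: 0>-3).
Nothing dominates B: A at Alpha (19>15); C at Alpha (19>0).
C: dominated, since B does at least as well everywhere (Alpha: 19>0, Beta: 13>10, Gamma: 5>2, Delta: 0=0).

A, C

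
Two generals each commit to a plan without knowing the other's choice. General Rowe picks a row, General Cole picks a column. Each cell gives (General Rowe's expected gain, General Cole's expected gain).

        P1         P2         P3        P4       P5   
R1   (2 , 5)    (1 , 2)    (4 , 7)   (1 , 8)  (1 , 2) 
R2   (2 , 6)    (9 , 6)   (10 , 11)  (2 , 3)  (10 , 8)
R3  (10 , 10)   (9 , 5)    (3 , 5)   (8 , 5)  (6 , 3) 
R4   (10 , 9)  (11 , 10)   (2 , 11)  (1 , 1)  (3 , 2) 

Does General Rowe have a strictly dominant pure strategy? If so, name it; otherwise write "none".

none

R1 fails to dominate R2 at P1 (2=2).
R2 fails to dominate R1 at P1 (2=2).
R3 fails to dominate R1 at P3 (3<4).
R4 fails to dominate R1 at P3 (2<4).
No single strategy dominates all the others.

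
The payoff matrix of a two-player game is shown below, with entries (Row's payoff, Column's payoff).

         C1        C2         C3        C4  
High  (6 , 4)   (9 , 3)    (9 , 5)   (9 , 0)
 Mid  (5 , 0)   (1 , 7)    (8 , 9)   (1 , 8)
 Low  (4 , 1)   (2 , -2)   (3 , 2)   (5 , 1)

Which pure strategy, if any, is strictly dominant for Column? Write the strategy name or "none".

C3 vs C1: High: 5>4, Mid: 9>0, Low: 2>1.
C3 vs C2: High: 5>3, Mid: 9>7, Low: 2>-2.
C3 vs C4: High: 5>0, Mid: 9>8, Low: 2>1.
C3 strictly beats every other strategy against every opponent action, so it is strictly dominant.

C3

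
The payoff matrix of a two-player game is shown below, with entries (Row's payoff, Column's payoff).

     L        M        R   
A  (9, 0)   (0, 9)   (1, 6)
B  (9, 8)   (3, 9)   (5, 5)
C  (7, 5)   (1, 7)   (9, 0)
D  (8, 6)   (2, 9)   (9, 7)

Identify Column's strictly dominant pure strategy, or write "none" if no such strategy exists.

M vs L: A: 9>0, B: 9>8, C: 7>5, D: 9>6.
M vs R: A: 9>6, B: 9>5, C: 7>0, D: 9>7.
M strictly beats every other strategy against every opponent action, so it is strictly dominant.

M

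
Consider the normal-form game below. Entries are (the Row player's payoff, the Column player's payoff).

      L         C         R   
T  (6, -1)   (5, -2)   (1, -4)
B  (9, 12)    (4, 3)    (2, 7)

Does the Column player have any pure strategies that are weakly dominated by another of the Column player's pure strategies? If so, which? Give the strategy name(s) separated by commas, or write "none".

C, R

L is not dominated — it holds its own against C at T (-1>-2); R at T (-1>-4).
C is weakly dominated by L (T: -1>-2, B: 12>3).
R is weakly dominated by L (T: -1>-4, B: 12>7).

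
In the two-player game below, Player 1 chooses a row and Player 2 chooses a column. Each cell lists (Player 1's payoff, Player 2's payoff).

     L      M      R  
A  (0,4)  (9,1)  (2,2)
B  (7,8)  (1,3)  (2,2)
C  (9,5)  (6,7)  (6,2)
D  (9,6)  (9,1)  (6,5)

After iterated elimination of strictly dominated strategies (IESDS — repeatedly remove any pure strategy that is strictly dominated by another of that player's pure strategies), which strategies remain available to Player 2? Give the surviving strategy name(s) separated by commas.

Player 1's strategy B is strictly dominated by C (L: 9>7, M: 6>1, R: 6>2) and is removed.
Column R is eliminated: L beats it against every remaining row (A: 4>2, C: 5>2, D: 6>5).
Among the remaining strategies, none is strictly dominated by another pure strategy of the same player, so the elimination stops.
Surviving strategies — Player 1: {A, C, D}; Player 2: {L, M}.

L, M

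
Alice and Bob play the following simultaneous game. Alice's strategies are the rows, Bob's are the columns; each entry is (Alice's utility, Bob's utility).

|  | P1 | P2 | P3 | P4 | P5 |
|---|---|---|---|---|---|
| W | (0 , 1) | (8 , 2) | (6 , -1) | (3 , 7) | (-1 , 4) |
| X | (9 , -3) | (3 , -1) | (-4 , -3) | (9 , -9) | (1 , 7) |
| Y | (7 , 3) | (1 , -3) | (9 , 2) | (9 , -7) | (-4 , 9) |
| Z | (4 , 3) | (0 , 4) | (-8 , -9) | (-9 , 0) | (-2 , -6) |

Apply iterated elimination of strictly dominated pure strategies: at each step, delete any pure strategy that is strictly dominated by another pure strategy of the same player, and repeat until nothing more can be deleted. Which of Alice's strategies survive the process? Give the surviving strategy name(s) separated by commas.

For Alice, X strictly dominates Z on the remaining columns (P1: 9>4, P2: 3>0, P3: -4>-8, P4: 9>-9, P5: 1>-2); eliminate Z.
Column P1 is eliminated: P5 beats it against every remaining row (W: 4>1, X: 7>-3, Y: 9>3).
For Bob, P5 strictly dominates P2 on the remaining rows (W: 4>2, X: 7>-1, Y: 9>-3); eliminate P2.
Bob's strategy P3 is strictly dominated by P5 (W: 4>-1, X: 7>-3, Y: 9>2) and is removed.
Alice's strategy W is strictly dominated by X (P4: 9>3, P5: 1>-1) and is removed.
Column P4 is eliminated: P5 beats it against every remaining row (X: 7>-9, Y: 9>-7).
For Alice, X strictly dominates Y on the remaining columns (P5: 1>-4); eliminate Y.
Among the remaining strategies, none is strictly dominated by another pure strategy of the same player, so the elimination stops.
Surviving strategies — Alice: {X}; Bob: {P5}.

X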